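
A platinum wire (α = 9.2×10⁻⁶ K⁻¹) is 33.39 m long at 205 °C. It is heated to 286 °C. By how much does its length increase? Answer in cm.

ΔL = 2.49 cm

|ΔT| = |286 − 205| = 81 K
ΔL = αL₀ΔT = (9.2×10⁻⁶)(33.39)(81) = 2.49×10⁻² m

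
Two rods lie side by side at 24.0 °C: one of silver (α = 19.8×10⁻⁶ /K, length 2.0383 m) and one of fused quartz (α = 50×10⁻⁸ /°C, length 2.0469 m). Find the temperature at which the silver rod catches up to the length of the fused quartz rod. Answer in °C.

L₁(1 + α₁ΔT) = L₂(1 + α₂ΔT) ⇒ ΔT = (L₂ − L₁)/(α₁L₁ − α₂L₂)
L₂ − L₁ = 2.0469 − 2.0383 = 8.60×10⁻³ m
α₁L₁ − α₂L₂ = 19.8×10⁻⁶×2.0383 − 50×10⁻⁸×2.0469 = 3.933489×10⁻⁵ m/K
ΔT = 8.60×10⁻³ / 3.933489×10⁻⁵ = 218.635 K
T = 24.0 + 218.635 = 242.635 °C

T = 242.6 °C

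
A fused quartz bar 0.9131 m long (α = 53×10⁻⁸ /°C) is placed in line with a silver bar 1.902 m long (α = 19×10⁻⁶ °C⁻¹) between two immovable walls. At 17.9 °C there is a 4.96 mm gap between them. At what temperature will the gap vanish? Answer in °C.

T = 153 °C

α₁L₁ = 4.83943×10⁻⁷ m/K, α₂L₂ = 3.6138×10⁻⁵ m/K → total 3.6621943×10⁻⁵ m/K
ΔT = g/(α₁L₁+α₂L₂) = 4.96×10⁻³ / 3.6621943×10⁻⁵ = 135.44 K
T = 17.9 + 135.44 = 153.34 °C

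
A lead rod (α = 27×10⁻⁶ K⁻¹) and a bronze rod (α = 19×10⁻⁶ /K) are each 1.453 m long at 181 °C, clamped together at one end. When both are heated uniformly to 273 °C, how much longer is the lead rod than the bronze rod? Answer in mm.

1.07 mm

ΔT = 92 K
lead: ΔL = 27×10⁻⁶ × 1.453 m × 92 = 3.6093×10⁻³ m = 3.6093 mm
bronze: ΔL = 19×10⁻⁶ × 1.453 m × 92 = 2.5398×10⁻³ m = 2.5398 mm
difference = 3.6093 − 2.5398 = 1.0695 mm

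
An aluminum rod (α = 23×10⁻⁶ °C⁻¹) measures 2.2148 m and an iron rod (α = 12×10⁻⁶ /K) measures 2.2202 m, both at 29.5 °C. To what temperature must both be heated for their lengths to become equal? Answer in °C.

T = 251.7 °C

L₁(1 + α₁ΔT) = L₂(1 + α₂ΔT) ⇒ ΔT = (L₂ − L₁)/(α₁L₁ − α₂L₂)
L₂ − L₁ = 2.2202 − 2.2148 = 5.40×10⁻³ m
α₁L₁ − α₂L₂ = 23×10⁻⁶×2.2148 − 12×10⁻⁶×2.2202 = 2.4298×10⁻⁵ m/K
ΔT = 5.40×10⁻³ / 2.4298×10⁻⁵ = 222.241 K
T = 29.5 + 222.241 = 251.741 °C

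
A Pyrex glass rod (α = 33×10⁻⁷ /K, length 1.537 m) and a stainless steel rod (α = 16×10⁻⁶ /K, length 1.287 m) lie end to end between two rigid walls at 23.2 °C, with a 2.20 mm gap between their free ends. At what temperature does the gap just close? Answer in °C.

T = 109 °C

Gap closes when ΔL₁ + ΔL₂ = 2.20 mm = 2.20×10⁻³ m
(α₁L₁ + α₂L₂)ΔT = g
α₁L₁ + α₂L₂ = 33×10⁻⁷×1.537 + 16×10⁻⁶×1.287 = 2.56641×10⁻⁵ m/K
ΔT = 2.20×10⁻³ / 2.56641×10⁻⁵ = 85.72 K
T = 23.2 + 85.72 = 108.92 °C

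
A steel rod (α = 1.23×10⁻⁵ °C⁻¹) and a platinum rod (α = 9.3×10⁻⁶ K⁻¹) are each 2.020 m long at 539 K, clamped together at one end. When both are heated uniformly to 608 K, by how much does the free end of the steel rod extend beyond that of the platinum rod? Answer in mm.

ΔT = 69 K
steel: ΔL = 1.23×10⁻⁵ × 2.020 m × 69 = 1.7144×10⁻³ m = 1.7144 mm
platinum: ΔL = 9.3×10⁻⁶ × 2.020 m × 69 = 1.2962×10⁻³ m = 1.2962 mm
difference = 1.7144 − 1.2962 = 0.4182 mm

0.418 mm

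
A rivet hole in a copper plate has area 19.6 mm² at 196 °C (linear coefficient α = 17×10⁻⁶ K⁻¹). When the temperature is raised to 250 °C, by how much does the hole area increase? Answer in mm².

ΔA = 0.0360 mm²

Area coefficient ≈ 2α; |ΔT| = 54 K
ΔA = 2αA₀ΔT = 2(17×10⁻⁶)(19.6)(54) = 0.0360 mm²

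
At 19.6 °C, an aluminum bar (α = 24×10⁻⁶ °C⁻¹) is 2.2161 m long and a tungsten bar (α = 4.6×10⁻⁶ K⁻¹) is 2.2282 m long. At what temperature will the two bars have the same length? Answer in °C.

T = 301.4 °C

L₁(1 + α₁ΔT) = L₂(1 + α₂ΔT) ⇒ ΔT = (L₂ − L₁)/(α₁L₁ − α₂L₂)
L₂ − L₁ = 2.2282 − 2.2161 = 1.21×10⁻² m
α₁L₁ − α₂L₂ = 24×10⁻⁶×2.2161 − 4.6×10⁻⁶×2.2282 = 4.293668×10⁻⁵ m/K
ΔT = 1.21×10⁻² / 4.293668×10⁻⁵ = 281.810 K
T = 19.6 + 281.810 = 301.410 °C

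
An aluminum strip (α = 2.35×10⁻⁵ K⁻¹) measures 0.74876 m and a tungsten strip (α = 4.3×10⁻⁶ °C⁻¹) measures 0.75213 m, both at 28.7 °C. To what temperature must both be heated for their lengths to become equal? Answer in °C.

L₁(1 + α₁ΔT) = L₂(1 + α₂ΔT) ⇒ ΔT = (L₂ − L₁)/(α₁L₁ − α₂L₂)
L₂ − L₁ = 0.75213 − 0.74876 = 3.37×10⁻³ m
α₁L₁ − α₂L₂ = 2.35×10⁻⁵×0.74876 − 4.3×10⁻⁶×0.75213 = 1.4361701×10⁻⁵ m/K
ΔT = 3.37×10⁻³ / 1.4361701×10⁻⁵ = 234.652 K
T = 28.7 + 234.652 = 263.352 °C

T = 263.4 °C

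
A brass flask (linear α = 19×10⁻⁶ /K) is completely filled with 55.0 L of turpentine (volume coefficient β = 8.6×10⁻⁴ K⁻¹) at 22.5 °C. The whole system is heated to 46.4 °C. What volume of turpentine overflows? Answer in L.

The flask also expands: β_container ≈ 3α = 5.7×10⁻⁵ /K
Net overflow = V₀(β_liq − 3α_cont)ΔT
β − 3α = 8.60×10⁻⁴ − 5.7×10⁻⁵ = 8.03×10⁻⁴ /K; ΔT = 23.9 K
ΔV = 55.0 × 8.03×10⁻⁴ × 23.9 = 1.06 L

1.06 L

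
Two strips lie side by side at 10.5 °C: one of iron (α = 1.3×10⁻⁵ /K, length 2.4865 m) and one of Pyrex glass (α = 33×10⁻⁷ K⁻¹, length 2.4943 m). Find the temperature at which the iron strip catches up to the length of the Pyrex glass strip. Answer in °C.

T = 334.2 °C

L₁(1 + α₁ΔT) = L₂(1 + α₂ΔT) ⇒ ΔT = (L₂ − L₁)/(α₁L₁ − α₂L₂)
L₂ − L₁ = 2.4943 − 2.4865 = 7.80×10⁻³ m
α₁L₁ − α₂L₂ = 1.3×10⁻⁵×2.4865 − 33×10⁻⁷×2.4943 = 2.409331×10⁻⁵ m/K
ΔT = 7.80×10⁻³ / 2.409331×10⁻⁵ = 323.741 K
T = 10.5 + 323.741 = 334.241 °C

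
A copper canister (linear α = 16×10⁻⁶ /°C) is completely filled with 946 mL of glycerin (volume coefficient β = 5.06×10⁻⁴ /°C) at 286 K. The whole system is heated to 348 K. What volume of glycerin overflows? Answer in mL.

The canister also expands: β_container ≈ 3α = 4.8×10⁻⁵ /K
Net overflow = V₀(β_liq − 3α_cont)ΔT
β − 3α = 5.06×10⁻⁴ − 4.8×10⁻⁵ = 4.58×10⁻⁴ /K; ΔT = 62 K
ΔV = 946 × 4.58×10⁻⁴ × 62 = 26.9 mL

26.9 mL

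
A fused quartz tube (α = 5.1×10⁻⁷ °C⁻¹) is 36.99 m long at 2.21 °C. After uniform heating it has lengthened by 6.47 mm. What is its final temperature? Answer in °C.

T = 345 °C

ΔL = αL₀ΔT ⇒ ΔT = ΔL / (αL₀)
ΔT = 6.47×10⁻³ m / (5.1×10⁻⁷ × 36.99 m) = 342.96 K
T = 2.21 + 342.96 = 345.17 °C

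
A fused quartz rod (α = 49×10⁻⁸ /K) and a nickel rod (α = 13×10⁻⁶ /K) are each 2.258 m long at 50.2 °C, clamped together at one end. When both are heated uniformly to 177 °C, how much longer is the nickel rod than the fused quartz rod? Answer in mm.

ΔT = 126.8 K
fused quartz: ΔL = 49×10⁻⁸ × 2.258 m × 126.8 = 1.4029×10⁻⁴ m = 0.14029 mm
nickel: ΔL = 13×10⁻⁶ × 2.258 m × 126.8 = 3.7221×10⁻³ m = 3.7221 mm
difference = 3.7221 − 0.14029 = 3.58181 mm

3.58 mm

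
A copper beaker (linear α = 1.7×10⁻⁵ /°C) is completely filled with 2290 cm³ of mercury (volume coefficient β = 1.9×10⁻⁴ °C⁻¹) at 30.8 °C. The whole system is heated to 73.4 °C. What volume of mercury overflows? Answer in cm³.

13.6 cm³

The beaker also expands: β_container ≈ 3α = 5.1×10⁻⁵ /K
Net overflow = V₀(β_liq − 3α_cont)ΔT
β − 3α = 1.90×10⁻⁴ − 5.1×10⁻⁵ = 1.39×10⁻⁴ /K; ΔT = 42.6 K
ΔV = 2290 × 1.39×10⁻⁴ × 42.6 = 13.6 cm³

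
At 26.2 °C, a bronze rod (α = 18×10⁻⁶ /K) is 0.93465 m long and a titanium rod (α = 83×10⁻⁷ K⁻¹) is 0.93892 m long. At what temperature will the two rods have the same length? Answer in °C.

T = 499.0 °C

Equal length when α₁L₁ΔT − α₂L₂ΔT = L₂ − L₁ = 4.27×10⁻³ m
α₁L₁ = 1.68237×10⁻⁵, α₂L₂ = 7.793036×10⁻⁶ → Δ(αL) = 9.030664×10⁻⁶ m/K
ΔT = 4.27×10⁻³ / 9.030664×10⁻⁶ = 472.833 K, so T = 26.2 + 472.833 = 499.033 °C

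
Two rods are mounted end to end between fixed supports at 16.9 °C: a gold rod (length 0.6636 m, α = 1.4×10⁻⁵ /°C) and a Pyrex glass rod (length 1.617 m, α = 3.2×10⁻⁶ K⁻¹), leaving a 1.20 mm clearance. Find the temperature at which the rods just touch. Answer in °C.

T = 99.9 °C

α₁L₁ = 9.2904×10⁻⁶ m/K, α₂L₂ = 5.1744×10⁻⁶ m/K → total 1.44648×10⁻⁵ m/K
ΔT = g/(α₁L₁+α₂L₂) = 1.20×10⁻³ / 1.44648×10⁻⁵ = 82.960 K
T = 16.9 + 82.960 = 99.860 °C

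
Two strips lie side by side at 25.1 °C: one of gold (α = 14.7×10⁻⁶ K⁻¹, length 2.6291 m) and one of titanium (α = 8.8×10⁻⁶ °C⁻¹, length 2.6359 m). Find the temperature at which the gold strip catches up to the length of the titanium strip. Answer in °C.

L₁(1 + α₁ΔT) = L₂(1 + α₂ΔT) ⇒ ΔT = (L₂ − L₁)/(α₁L₁ − α₂L₂)
L₂ − L₁ = 2.6359 − 2.6291 = 6.80×10⁻³ m
α₁L₁ − α₂L₂ = 14.7×10⁻⁶×2.6291 − 8.8×10⁻⁶×2.6359 = 1.545185×10⁻⁵ m/K
ΔT = 6.80×10⁻³ / 1.545185×10⁻⁵ = 440.077 K
T = 25.1 + 440.077 = 465.177 °C

T = 465.2 °C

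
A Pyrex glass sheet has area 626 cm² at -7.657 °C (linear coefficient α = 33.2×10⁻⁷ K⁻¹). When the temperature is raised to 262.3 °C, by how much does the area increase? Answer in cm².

Area coefficient ≈ 2α; |ΔT| = 269.957 K
ΔA = 2αA₀ΔT = 2(33.2×10⁻⁷)(626)(269.957) = 1.12 cm²

ΔA = 1.12 cm²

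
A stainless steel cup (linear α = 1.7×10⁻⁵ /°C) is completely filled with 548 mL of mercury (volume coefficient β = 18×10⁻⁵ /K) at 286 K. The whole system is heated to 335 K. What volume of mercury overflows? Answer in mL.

3.46 mL

The cup also expands: β_container ≈ 3α = 5.1×10⁻⁵ /K
Net overflow = V₀(β_liq − 3α_cont)ΔT
β − 3α = 1.80×10⁻⁴ − 5.1×10⁻⁵ = 1.29×10⁻⁴ /K; ΔT = 49 K
ΔV = 548 × 1.29×10⁻⁴ × 49 = 3.46 mL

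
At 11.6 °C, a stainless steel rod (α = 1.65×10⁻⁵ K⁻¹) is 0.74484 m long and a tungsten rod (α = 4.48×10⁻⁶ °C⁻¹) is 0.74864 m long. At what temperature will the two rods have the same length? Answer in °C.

Equal length when α₁L₁ΔT − α₂L₂ΔT = L₂ − L₁ = 3.80×10⁻³ m
α₁L₁ = 1.228986×10⁻⁵, α₂L₂ = 3.3539072×10⁻⁶ → Δ(αL) = 8.9359528×10⁻⁶ m/K
ΔT = 3.80×10⁻³ / 8.9359528×10⁻⁶ = 425.248 K, so T = 11.6 + 425.248 = 436.848 °C

T = 436.8 °C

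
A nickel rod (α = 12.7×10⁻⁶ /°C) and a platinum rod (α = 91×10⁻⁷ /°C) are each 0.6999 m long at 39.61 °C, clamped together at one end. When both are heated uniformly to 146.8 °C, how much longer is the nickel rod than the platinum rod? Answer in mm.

ΔT = 107.19 K
nickel: ΔL = 12.7×10⁻⁶ × 0.6999 m × 107.19 = 9.5278×10⁻⁴ m = 0.95278 mm
platinum: ΔL = 91×10⁻⁷ × 0.6999 m × 107.19 = 6.8270×10⁻⁴ m = 0.68270 mm
difference = 0.95278 − 0.68270 = 0.27008 mm

0.270 mm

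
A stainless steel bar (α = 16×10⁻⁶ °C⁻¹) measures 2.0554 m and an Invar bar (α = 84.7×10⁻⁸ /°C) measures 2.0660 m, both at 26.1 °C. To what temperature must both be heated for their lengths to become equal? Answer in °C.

Equal length when α₁L₁ΔT − α₂L₂ΔT = L₂ − L₁ = 1.06×10⁻² m
α₁L₁ = 3.28864×10⁻⁵, α₂L₂ = 1.749902×10⁻⁶ → Δ(αL) = 3.1136498×10⁻⁵ m/K
ΔT = 1.06×10⁻² / 3.1136498×10⁻⁵ = 340.436 K, so T = 26.1 + 340.436 = 366.536 °C

T = 366.5 °C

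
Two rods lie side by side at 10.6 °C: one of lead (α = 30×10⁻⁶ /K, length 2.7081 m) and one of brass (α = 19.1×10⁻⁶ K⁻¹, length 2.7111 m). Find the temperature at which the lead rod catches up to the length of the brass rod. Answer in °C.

L₁(1 + α₁ΔT) = L₂(1 + α₂ΔT) ⇒ ΔT = (L₂ − L₁)/(α₁L₁ − α₂L₂)
L₂ − L₁ = 2.7111 − 2.7081 = 3.00×10⁻³ m
α₁L₁ − α₂L₂ = 30×10⁻⁶×2.7081 − 19.1×10⁻⁶×2.7111 = 2.946099×10⁻⁵ m/K
ΔT = 3.00×10⁻³ / 2.946099×10⁻⁵ = 101.830 K
T = 10.6 + 101.830 = 112.430 °C

T = 112.4 °C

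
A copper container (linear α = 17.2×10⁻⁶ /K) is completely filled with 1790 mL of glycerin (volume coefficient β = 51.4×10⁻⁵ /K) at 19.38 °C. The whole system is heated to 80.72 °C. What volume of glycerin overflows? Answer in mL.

The container also expands: β_container ≈ 3α = 5.16×10⁻⁵ /K
Net overflow = V₀(β_liq − 3α_cont)ΔT
β − 3α = 5.14×10⁻⁴ − 5.16×10⁻⁵ = 4.624×10⁻⁴ /K; ΔT = 61.34 K
ΔV = 1790 × 4.624×10⁻⁴ × 61.34 = 50.8 mL

50.8 mL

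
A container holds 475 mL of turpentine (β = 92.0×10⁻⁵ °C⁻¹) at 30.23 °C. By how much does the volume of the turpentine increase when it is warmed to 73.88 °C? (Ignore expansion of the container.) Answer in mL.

ΔV = 19.1 mL

|ΔT| = |73.88 − 30.23| = 43.65 K
ΔV = βV₀ΔT = (92.0×10⁻⁵)(475)(43.65) = 19.1 mL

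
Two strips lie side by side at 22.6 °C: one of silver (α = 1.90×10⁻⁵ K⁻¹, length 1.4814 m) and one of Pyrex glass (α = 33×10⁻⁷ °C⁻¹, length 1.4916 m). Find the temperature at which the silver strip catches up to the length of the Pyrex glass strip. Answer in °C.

T = 461.8 °C

L₁(1 + α₁ΔT) = L₂(1 + α₂ΔT) ⇒ ΔT = (L₂ − L₁)/(α₁L₁ − α₂L₂)
L₂ − L₁ = 1.4916 − 1.4814 = 1.02×10⁻² m
α₁L₁ − α₂L₂ = 1.90×10⁻⁵×1.4814 − 33×10⁻⁷×1.4916 = 2.322432×10⁻⁵ m/K
ΔT = 1.02×10⁻² / 2.322432×10⁻⁵ = 439.195 K
T = 22.6 + 439.195 = 461.795 °C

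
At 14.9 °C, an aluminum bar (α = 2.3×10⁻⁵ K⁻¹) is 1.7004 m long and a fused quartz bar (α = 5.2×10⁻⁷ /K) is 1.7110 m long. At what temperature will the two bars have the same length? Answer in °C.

T = 292.2 °C

L₁(1 + α₁ΔT) = L₂(1 + α₂ΔT) ⇒ ΔT = (L₂ − L₁)/(α₁L₁ − α₂L₂)
L₂ − L₁ = 1.7110 − 1.7004 = 1.06×10⁻² m
α₁L₁ − α₂L₂ = 2.3×10⁻⁵×1.7004 − 5.2×10⁻⁷×1.7110 = 3.821948×10⁻⁵ m/K
ΔT = 1.06×10⁻² / 3.821948×10⁻⁵ = 277.345 K
T = 14.9 + 277.345 = 292.245 °C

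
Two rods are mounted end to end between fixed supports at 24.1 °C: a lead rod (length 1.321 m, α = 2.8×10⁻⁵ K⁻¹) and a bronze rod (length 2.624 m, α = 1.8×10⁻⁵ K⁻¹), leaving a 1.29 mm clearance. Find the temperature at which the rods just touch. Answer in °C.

α₁L₁ = 3.6988×10⁻⁵ m/K, α₂L₂ = 4.7232×10⁻⁵ m/K → total 8.422×10⁻⁵ m/K
ΔT = g/(α₁L₁+α₂L₂) = 1.29×10⁻³ / 8.422×10⁻⁵ = 15.317 K
T = 24.1 + 15.317 = 39.417 °C

T = 39.4 °C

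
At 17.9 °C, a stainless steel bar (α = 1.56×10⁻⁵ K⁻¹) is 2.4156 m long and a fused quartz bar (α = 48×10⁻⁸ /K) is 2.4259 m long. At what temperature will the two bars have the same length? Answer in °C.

Equal length when α₁L₁ΔT − α₂L₂ΔT = L₂ − L₁ = 1.03×10⁻² m
α₁L₁ = 3.768336×10⁻⁵, α₂L₂ = 1.164432×10⁻⁶ → Δ(αL) = 3.6518928×10⁻⁵ m/K
ΔT = 1.03×10⁻² / 3.6518928×10⁻⁵ = 282.046 K, so T = 17.9 + 282.046 = 299.946 °C

T = 299.9 °C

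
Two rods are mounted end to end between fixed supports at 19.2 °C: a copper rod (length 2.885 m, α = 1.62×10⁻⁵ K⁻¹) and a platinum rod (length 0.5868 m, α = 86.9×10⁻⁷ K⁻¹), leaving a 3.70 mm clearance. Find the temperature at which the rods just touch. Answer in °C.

α₁L₁ = 4.6737×10⁻⁵ m/K, α₂L₂ = 5.099292×10⁻⁶ m/K → total 5.1836292×10⁻⁵ m/K
ΔT = g/(α₁L₁+α₂L₂) = 3.70×10⁻³ / 5.1836292×10⁻⁵ = 71.379 K
T = 19.2 + 71.379 = 90.579 °C

T = 90.6 °C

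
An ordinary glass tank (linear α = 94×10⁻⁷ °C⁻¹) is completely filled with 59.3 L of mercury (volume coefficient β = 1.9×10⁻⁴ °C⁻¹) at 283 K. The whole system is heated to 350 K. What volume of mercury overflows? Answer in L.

0.643 L

The tank also expands: β_container ≈ 3α = 2.82×10⁻⁵ /K
Net overflow = V₀(β_liq − 3α_cont)ΔT
β − 3α = 1.90×10⁻⁴ − 2.82×10⁻⁵ = 1.618×10⁻⁴ /K; ΔT = 67 K
ΔV = 59.3 × 1.618×10⁻⁴ × 67 = 0.643 L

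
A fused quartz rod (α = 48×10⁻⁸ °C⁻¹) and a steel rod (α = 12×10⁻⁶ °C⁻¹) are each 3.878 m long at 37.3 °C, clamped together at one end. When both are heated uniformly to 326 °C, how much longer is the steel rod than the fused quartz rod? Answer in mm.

ΔT = 288.7 K
fused quartz: ΔL = 48×10⁻⁸ × 3.878 m × 288.7 = 5.3740×10⁻⁴ m = 0.53740 mm
steel: ΔL = 12×10⁻⁶ × 3.878 m × 288.7 = 1.3435×10⁻² m = 13.435 mm
difference = 13.435 − 0.53740 = 12.8976 mm

12.9 mm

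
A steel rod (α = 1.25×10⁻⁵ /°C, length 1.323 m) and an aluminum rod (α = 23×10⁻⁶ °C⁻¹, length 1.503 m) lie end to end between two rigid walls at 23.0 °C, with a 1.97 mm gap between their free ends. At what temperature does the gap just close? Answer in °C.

T = 61.5 °C

α₁L₁ = 1.65375×10⁻⁵ m/K, α₂L₂ = 3.4569×10⁻⁵ m/K → total 5.11065×10⁻⁵ m/K
ΔT = g/(α₁L₁+α₂L₂) = 1.97×10⁻³ / 5.11065×10⁻⁵ = 38.547 K
T = 23.0 + 38.547 = 61.547 °C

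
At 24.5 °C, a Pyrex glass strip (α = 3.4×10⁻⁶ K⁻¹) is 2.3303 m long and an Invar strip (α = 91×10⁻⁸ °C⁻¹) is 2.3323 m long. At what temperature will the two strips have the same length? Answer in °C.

Equal length when α₁L₁ΔT − α₂L₂ΔT = L₂ − L₁ = 2.00×10⁻³ m
α₁L₁ = 7.92302×10⁻⁶, α₂L₂ = 2.122393×10⁻⁶ → Δ(αL) = 5.800627×10⁻⁶ m/K
ΔT = 2.00×10⁻³ / 5.800627×10⁻⁶ = 344.790 K, so T = 24.5 + 344.790 = 369.290 °C

T = 369.3 °C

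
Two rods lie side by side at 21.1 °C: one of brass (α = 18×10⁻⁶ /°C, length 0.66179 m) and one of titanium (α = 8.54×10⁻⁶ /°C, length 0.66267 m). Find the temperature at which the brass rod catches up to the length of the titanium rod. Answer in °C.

T = 161.8 °C

Equal length when α₁L₁ΔT − α₂L₂ΔT = L₂ − L₁ = 8.80×10⁻⁴ m
α₁L₁ = 1.191222×10⁻⁵, α₂L₂ = 5.6592018×10⁻⁶ → Δ(αL) = 6.2530182×10⁻⁶ m/K
ΔT = 8.80×10⁻⁴ / 6.2530182×10⁻⁶ = 140.732 K, so T = 21.1 + 140.732 = 161.832 °C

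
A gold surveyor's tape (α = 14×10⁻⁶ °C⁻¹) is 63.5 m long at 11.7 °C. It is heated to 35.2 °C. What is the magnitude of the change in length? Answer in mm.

ΔL = 20.9 mm

|ΔT| = |35.2 − 11.7| = 23.5 K
ΔL = αL₀ΔT = (14×10⁻⁶)(63.5)(23.5) = 2.09×10⁻² m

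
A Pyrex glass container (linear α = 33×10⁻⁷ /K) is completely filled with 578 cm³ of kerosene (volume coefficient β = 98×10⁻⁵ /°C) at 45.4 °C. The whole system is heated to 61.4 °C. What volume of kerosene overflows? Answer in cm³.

8.97 cm³

The container also expands: β_container ≈ 3α = 9.9×10⁻⁶ /K
Net overflow = V₀(β_liq − 3α_cont)ΔT
β − 3α = 9.80×10⁻⁴ − 9.9×10⁻⁶ = 9.701×10⁻⁴ /K; ΔT = 16.0 K
ΔV = 578 × 9.701×10⁻⁴ × 16.0 = 8.97 cm³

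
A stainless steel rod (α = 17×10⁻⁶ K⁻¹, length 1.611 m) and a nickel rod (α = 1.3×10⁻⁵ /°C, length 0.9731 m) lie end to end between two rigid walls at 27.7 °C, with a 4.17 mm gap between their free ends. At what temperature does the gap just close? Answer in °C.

Gap closes when ΔL₁ + ΔL₂ = 4.17 mm = 4.17×10⁻³ m
(α₁L₁ + α₂L₂)ΔT = g
α₁L₁ + α₂L₂ = 17×10⁻⁶×1.611 + 1.3×10⁻⁵×0.9731 = 4.00373×10⁻⁵ m/K
ΔT = 4.17×10⁻³ / 4.00373×10⁻⁵ = 104.15 K
T = 27.7 + 104.15 = 131.85 °C

T = 132 °C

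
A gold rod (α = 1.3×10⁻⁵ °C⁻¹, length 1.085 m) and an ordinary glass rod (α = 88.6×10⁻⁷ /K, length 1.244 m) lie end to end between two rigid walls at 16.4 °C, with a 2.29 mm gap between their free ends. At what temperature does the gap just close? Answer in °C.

Gap closes when ΔL₁ + ΔL₂ = 2.29 mm = 2.29×10⁻³ m
(α₁L₁ + α₂L₂)ΔT = g
α₁L₁ + α₂L₂ = 1.3×10⁻⁵×1.085 + 88.6×10⁻⁷×1.244 = 2.512684×10⁻⁵ m/K
ΔT = 2.29×10⁻³ / 2.512684×10⁻⁵ = 91.14 K
T = 16.4 + 91.14 = 107.54 °C

T = 108 °C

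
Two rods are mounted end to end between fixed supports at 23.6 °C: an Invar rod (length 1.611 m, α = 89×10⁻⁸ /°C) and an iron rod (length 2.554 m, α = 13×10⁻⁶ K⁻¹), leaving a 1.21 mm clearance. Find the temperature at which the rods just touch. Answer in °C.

T = 58.5 °C

α₁L₁ = 1.43379×10⁻⁶ m/K, α₂L₂ = 3.3202×10⁻⁵ m/K → total 3.463579×10⁻⁵ m/K
ΔT = g/(α₁L₁+α₂L₂) = 1.21×10⁻³ / 3.463579×10⁻⁵ = 34.935 K
T = 23.6 + 34.935 = 58.535 °C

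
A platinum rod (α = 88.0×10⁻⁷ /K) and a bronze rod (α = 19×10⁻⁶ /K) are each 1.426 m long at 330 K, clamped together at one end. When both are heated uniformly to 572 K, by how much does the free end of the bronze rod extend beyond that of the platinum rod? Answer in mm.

3.52 mm

ΔT = 242 K
platinum: ΔL = 88.0×10⁻⁷ × 1.426 m × 242 = 3.0368×10⁻³ m = 3.0368 mm
bronze: ΔL = 19×10⁻⁶ × 1.426 m × 242 = 6.5567×10⁻³ m = 6.5567 mm
difference = 6.5567 − 3.0368 = 3.5199 mm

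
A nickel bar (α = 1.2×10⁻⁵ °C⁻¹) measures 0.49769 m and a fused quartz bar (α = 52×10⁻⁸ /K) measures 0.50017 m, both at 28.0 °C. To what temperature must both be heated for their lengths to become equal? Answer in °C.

L₁(1 + α₁ΔT) = L₂(1 + α₂ΔT) ⇒ ΔT = (L₂ − L₁)/(α₁L₁ − α₂L₂)
L₂ − L₁ = 0.50017 − 0.49769 = 2.48×10⁻³ m
α₁L₁ − α₂L₂ = 1.2×10⁻⁵×0.49769 − 52×10⁻⁸×0.50017 = 5.7121916×10⁻⁶ m/K
ΔT = 2.48×10⁻³ / 5.7121916×10⁻⁶ = 434.159 K
T = 28.0 + 434.159 = 462.159 °C

T = 462.2 °C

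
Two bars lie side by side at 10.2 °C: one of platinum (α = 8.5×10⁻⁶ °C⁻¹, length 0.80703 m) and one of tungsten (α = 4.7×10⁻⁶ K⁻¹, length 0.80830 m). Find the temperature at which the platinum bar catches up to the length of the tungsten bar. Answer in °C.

Equal length when α₁L₁ΔT − α₂L₂ΔT = L₂ − L₁ = 1.27×10⁻³ m
α₁L₁ = 6.859755×10⁻⁶, α₂L₂ = 3.79901×10⁻⁶ → Δ(αL) = 3.060745×10⁻⁶ m/K
ΔT = 1.27×10⁻³ / 3.060745×10⁻⁶ = 414.932 K, so T = 10.2 + 414.932 = 425.132 °C

T = 425.1 °C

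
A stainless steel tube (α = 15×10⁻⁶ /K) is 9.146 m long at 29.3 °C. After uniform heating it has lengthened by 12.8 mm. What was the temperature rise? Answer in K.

ΔT = 93.3 K

ΔL = αL₀ΔT ⇒ ΔT = ΔL / (αL₀)
ΔT = 12.8×10⁻³ m / (15×10⁻⁶ × 9.146 m) = 93.301 K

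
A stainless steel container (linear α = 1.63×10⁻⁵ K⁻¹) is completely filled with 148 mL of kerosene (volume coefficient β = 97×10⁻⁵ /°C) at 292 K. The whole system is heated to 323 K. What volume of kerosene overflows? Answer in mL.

The container also expands: β_container ≈ 3α = 4.89×10⁻⁵ /K
Net overflow = V₀(β_liq − 3α_cont)ΔT
β − 3α = 9.70×10⁻⁴ − 4.89×10⁻⁵ = 9.211×10⁻⁴ /K; ΔT = 31 K
ΔV = 148 × 9.211×10⁻⁴ × 31 = 4.23 mL

4.23 mL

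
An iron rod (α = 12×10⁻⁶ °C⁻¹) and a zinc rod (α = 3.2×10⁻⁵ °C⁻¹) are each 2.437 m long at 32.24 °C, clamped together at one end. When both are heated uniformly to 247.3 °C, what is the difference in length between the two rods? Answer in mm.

ΔT = 215.06 K
iron: ΔL = 12×10⁻⁶ × 2.437 m × 215.06 = 6.2892×10⁻³ m = 6.2892 mm
zinc: ΔL = 3.2×10⁻⁵ × 2.437 m × 215.06 = 1.6771×10⁻² m = 16.771 mm
difference = 16.771 − 6.2892 = 10.4818 mm

10.5 mm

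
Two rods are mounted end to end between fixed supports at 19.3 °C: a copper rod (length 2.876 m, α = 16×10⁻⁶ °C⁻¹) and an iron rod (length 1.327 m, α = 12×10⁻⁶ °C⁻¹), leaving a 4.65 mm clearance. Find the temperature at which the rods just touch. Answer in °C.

T = 94.4 °C

α₁L₁ = 4.6016×10⁻⁵ m/K, α₂L₂ = 1.5924×10⁻⁵ m/K → total 6.194×10⁻⁵ m/K
ΔT = g/(α₁L₁+α₂L₂) = 4.65×10⁻³ / 6.194×10⁻⁵ = 75.073 K
T = 19.3 + 75.073 = 94.373 °C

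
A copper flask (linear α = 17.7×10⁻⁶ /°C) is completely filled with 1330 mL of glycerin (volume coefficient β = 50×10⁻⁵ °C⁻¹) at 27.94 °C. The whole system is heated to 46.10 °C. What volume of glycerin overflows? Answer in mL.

The flask also expands: β_container ≈ 3α = 5.31×10⁻⁵ /K
Net overflow = V₀(β_liq − 3α_cont)ΔT
β − 3α = 5.00×10⁻⁴ − 5.31×10⁻⁵ = 4.469×10⁻⁴ /K; ΔT = 18.16 K
ΔV = 1330 × 4.469×10⁻⁴ × 18.16 = 10.8 mL

10.8 mL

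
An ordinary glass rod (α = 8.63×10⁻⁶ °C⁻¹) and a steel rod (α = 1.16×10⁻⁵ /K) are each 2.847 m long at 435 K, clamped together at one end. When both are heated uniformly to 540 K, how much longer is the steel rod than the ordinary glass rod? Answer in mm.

ΔT = 105 K
ordinary glass: ΔL = 8.63×10⁻⁶ × 2.847 m × 105 = 2.5798×10⁻³ m = 2.5798 mm
steel: ΔL = 1.16×10⁻⁵ × 2.847 m × 105 = 3.4676×10⁻³ m = 3.4676 mm
difference = 3.4676 − 2.5798 = 0.8878 mm

0.888 mm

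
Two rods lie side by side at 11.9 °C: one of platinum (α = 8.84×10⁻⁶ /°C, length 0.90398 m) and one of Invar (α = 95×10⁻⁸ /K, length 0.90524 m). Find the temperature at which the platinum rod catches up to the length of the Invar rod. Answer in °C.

T = 188.6 °C

L₁(1 + α₁ΔT) = L₂(1 + α₂ΔT) ⇒ ΔT = (L₂ − L₁)/(α₁L₁ − α₂L₂)
L₂ − L₁ = 0.90524 − 0.90398 = 1.26×10⁻³ m
α₁L₁ − α₂L₂ = 8.84×10⁻⁶×0.90398 − 95×10⁻⁸×0.90524 = 7.1312052×10⁻⁶ m/K
ΔT = 1.26×10⁻³ / 7.1312052×10⁻⁶ = 176.688 K
T = 11.9 + 176.688 = 188.588 °C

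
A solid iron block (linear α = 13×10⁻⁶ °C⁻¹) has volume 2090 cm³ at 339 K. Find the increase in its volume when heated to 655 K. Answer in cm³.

ΔV = 25.8 cm³

Isotropic solid: β ≈ 3α = 3.9×10⁻⁵ /K; ΔT = 316 K
ΔV = 3αV₀ΔT = 3(13×10⁻⁶)(2090)(316) = 25.8 cm³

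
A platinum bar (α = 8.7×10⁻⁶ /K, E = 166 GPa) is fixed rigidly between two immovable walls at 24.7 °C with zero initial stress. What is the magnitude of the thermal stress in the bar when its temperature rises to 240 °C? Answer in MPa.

Fully constrained: the free strain ε = αΔT is blocked, so σ = Eε = EαΔT.
|ΔT| = 215.3 K
σ = 166×10⁹ × 8.7×10⁻⁶ × 215.3 = 3.11×10⁸ Pa

σ = 311 MPa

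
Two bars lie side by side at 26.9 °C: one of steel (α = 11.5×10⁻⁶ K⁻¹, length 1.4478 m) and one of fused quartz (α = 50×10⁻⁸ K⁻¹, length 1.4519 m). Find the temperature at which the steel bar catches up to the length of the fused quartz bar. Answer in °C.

T = 284.4 °C

Equal length when α₁L₁ΔT − α₂L₂ΔT = L₂ − L₁ = 4.10×10⁻³ m
α₁L₁ = 1.66497×10⁻⁵, α₂L₂ = 7.2595×10⁻⁷ → Δ(αL) = 1.592375×10⁻⁵ m/K
ΔT = 4.10×10⁻³ / 1.592375×10⁻⁵ = 257.477 K, so T = 26.9 + 257.477 = 284.377 °C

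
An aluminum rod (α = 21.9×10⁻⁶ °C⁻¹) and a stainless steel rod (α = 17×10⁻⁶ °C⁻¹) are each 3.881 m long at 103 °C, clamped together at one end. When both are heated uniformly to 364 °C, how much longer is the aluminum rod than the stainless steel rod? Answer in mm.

4.96 mm

ΔT = 261 K
aluminum: ΔL = 21.9×10⁻⁶ × 3.881 m × 261 = 2.2183×10⁻² m = 22.183 mm
stainless steel: ΔL = 17×10⁻⁶ × 3.881 m × 261 = 1.7220×10⁻² m = 17.220 mm
difference = 22.183 − 17.220 = 4.963 mm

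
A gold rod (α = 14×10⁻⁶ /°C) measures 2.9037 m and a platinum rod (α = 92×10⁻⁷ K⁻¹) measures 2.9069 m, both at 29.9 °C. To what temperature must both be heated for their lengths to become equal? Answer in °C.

L₁(1 + α₁ΔT) = L₂(1 + α₂ΔT) ⇒ ΔT = (L₂ − L₁)/(α₁L₁ − α₂L₂)
L₂ − L₁ = 2.9069 − 2.9037 = 3.20×10⁻³ m
α₁L₁ − α₂L₂ = 14×10⁻⁶×2.9037 − 92×10⁻⁷×2.9069 = 1.390832×10⁻⁵ m/K
ΔT = 3.20×10⁻³ / 1.390832×10⁻⁵ = 230.078 K
T = 29.9 + 230.078 = 259.978 °C

T = 260.0 °C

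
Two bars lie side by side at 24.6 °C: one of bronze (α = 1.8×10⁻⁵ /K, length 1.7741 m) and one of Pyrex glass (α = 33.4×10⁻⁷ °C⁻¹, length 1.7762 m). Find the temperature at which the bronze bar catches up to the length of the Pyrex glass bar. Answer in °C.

T = 105.4 °C

Equal length when α₁L₁ΔT − α₂L₂ΔT = L₂ − L₁ = 2.10×10⁻³ m
α₁L₁ = 3.19338×10⁻⁵, α₂L₂ = 5.932508×10⁻⁶ → Δ(αL) = 2.6001292×10⁻⁵ m/K
ΔT = 2.10×10⁻³ / 2.6001292×10⁻⁵ = 80.765 K, so T = 24.6 + 80.765 = 105.365 °C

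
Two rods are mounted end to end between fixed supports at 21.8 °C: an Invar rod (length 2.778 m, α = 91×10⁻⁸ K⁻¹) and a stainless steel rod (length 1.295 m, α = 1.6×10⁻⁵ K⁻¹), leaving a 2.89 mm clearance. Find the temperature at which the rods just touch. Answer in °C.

Gap closes when ΔL₁ + ΔL₂ = 2.89 mm = 2.89×10⁻³ m
(α₁L₁ + α₂L₂)ΔT = g
α₁L₁ + α₂L₂ = 91×10⁻⁸×2.778 + 1.6×10⁻⁵×1.295 = 2.324798×10⁻⁵ m/K
ΔT = 2.89×10⁻³ / 2.324798×10⁻⁵ = 124.31 K
T = 21.8 + 124.31 = 146.11 °C

T = 146 °C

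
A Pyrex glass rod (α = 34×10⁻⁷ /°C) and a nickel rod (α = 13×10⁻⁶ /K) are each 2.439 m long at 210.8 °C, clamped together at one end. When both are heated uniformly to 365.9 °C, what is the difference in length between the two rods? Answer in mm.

ΔT = 155.1 K
Pyrex glass: ΔL = 34×10⁻⁷ × 2.439 m × 155.1 = 1.2862×10⁻³ m = 1.2862 mm
nickel: ΔL = 13×10⁻⁶ × 2.439 m × 155.1 = 4.9178×10⁻³ m = 4.9178 mm
difference = 4.9178 − 1.2862 = 3.6316 mm

3.63 mm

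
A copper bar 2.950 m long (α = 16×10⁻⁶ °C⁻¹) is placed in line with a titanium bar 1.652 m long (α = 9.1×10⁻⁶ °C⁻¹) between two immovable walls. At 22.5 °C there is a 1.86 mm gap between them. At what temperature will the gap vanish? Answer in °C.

α₁L₁ = 4.720×10⁻⁵ m/K, α₂L₂ = 1.50332×10⁻⁵ m/K → total 6.22332×10⁻⁵ m/K
ΔT = g/(α₁L₁+α₂L₂) = 1.86×10⁻³ / 6.22332×10⁻⁵ = 29.888 K
T = 22.5 + 29.888 = 52.388 °C

T = 52.4 °C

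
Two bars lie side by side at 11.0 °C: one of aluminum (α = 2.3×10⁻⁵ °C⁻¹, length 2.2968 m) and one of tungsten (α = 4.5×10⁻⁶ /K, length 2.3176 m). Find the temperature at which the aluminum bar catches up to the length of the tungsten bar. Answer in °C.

L₁(1 + α₁ΔT) = L₂(1 + α₂ΔT) ⇒ ΔT = (L₂ − L₁)/(α₁L₁ − α₂L₂)
L₂ − L₁ = 2.3176 − 2.2968 = 2.08×10⁻² m
α₁L₁ − α₂L₂ = 2.3×10⁻⁵×2.2968 − 4.5×10⁻⁶×2.3176 = 4.23972×10⁻⁵ m/K
ΔT = 2.08×10⁻² / 4.23972×10⁻⁵ = 490.598 K
T = 11.0 + 490.598 = 501.598 °C

T = 501.6 °C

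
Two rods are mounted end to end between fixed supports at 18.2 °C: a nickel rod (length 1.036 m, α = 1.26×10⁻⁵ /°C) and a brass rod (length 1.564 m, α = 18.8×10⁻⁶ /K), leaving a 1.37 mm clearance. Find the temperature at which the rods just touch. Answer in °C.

T = 50.5 °C

Gap closes when ΔL₁ + ΔL₂ = 1.37 mm = 1.37×10⁻³ m
(α₁L₁ + α₂L₂)ΔT = g
α₁L₁ + α₂L₂ = 1.26×10⁻⁵×1.036 + 18.8×10⁻⁶×1.564 = 4.24568×10⁻⁵ m/K
ΔT = 1.37×10⁻³ / 4.24568×10⁻⁵ = 32.268 K
T = 18.2 + 32.268 = 50.468 °C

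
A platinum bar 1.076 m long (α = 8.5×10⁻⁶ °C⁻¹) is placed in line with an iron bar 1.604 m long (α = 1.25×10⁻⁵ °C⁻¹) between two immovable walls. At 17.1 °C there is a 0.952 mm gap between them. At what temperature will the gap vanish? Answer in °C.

Gap closes when ΔL₁ + ΔL₂ = 0.952 mm = 9.52×10⁻⁴ m
(α₁L₁ + α₂L₂)ΔT = g
α₁L₁ + α₂L₂ = 8.5×10⁻⁶×1.076 + 1.25×10⁻⁵×1.604 = 2.9196×10⁻⁵ m/K
ΔT = 9.52×10⁻⁴ / 2.9196×10⁻⁵ = 32.607 K
T = 17.1 + 32.607 = 49.707 °C

T = 49.7 °C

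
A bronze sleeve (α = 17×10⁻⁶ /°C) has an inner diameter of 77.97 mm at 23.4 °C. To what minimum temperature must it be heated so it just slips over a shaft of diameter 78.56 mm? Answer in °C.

T = 469 °C

Required Δd = 78.56 − 77.97 = 0.59 mm
Δd = αd₀ΔT ⇒ ΔT = Δd/(αd₀) = 0.59 / (17×10⁻⁶ × 77.97) = 445.12 K
T_min = 23.4 + 445.12 = 468.52 °C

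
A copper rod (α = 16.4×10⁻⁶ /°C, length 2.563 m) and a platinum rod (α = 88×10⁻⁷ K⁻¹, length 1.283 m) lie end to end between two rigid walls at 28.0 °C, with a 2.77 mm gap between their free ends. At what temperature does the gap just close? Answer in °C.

T = 79.9 °C

Gap closes when ΔL₁ + ΔL₂ = 2.77 mm = 2.77×10⁻³ m
(α₁L₁ + α₂L₂)ΔT = g
α₁L₁ + α₂L₂ = 16.4×10⁻⁶×2.563 + 88×10⁻⁷×1.283 = 5.33236×10⁻⁵ m/K
ΔT = 2.77×10⁻³ / 5.33236×10⁻⁵ = 51.947 K
T = 28.0 + 51.947 = 79.947 °C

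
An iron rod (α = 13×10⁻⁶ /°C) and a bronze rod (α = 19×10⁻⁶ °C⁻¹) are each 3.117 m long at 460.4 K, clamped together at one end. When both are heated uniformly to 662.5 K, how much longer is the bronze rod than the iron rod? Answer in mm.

3.78 mm

ΔT = 202.1 K
iron: ΔL = 13×10⁻⁶ × 3.117 m × 202.1 = 8.1893×10⁻³ m = 8.1893 mm
bronze: ΔL = 19×10⁻⁶ × 3.117 m × 202.1 = 1.1969×10⁻² m = 11.969 mm
difference = 11.969 − 8.1893 = 3.7797 mm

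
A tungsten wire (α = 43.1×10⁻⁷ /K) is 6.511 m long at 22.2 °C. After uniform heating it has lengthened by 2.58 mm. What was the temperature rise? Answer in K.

ΔT = 91.9 K

ΔL = αL₀ΔT ⇒ ΔT = ΔL / (αL₀)
ΔT = 2.58×10⁻³ m / (43.1×10⁻⁷ × 6.511 m) = 91.938 K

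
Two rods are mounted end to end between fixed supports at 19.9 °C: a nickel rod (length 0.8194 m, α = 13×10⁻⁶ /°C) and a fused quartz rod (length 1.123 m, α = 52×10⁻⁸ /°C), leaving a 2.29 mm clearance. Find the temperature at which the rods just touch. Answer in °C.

α₁L₁ = 1.06522×10⁻⁵ m/K, α₂L₂ = 5.8396×10⁻⁷ m/K → total 1.123616×10⁻⁵ m/K
ΔT = g/(α₁L₁+α₂L₂) = 2.29×10⁻³ / 1.123616×10⁻⁵ = 203.81 K
T = 19.9 + 203.81 = 223.71 °C

T = 224 °C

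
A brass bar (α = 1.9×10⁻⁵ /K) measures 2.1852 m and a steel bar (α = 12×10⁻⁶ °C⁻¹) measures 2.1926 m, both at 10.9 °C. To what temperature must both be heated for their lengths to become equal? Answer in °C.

L₁(1 + α₁ΔT) = L₂(1 + α₂ΔT) ⇒ ΔT = (L₂ − L₁)/(α₁L₁ − α₂L₂)
L₂ − L₁ = 2.1926 − 2.1852 = 7.40×10⁻³ m
α₁L₁ − α₂L₂ = 1.9×10⁻⁵×2.1852 − 12×10⁻⁶×2.1926 = 1.52076×10⁻⁵ m/K
ΔT = 7.40×10⁻³ / 1.52076×10⁻⁵ = 486.599 K
T = 10.9 + 486.599 = 497.499 °C

T = 497.5 °C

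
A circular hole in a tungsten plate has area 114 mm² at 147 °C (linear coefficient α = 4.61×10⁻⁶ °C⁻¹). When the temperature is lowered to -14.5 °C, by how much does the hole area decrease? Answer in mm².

Area coefficient ≈ 2α; |ΔT| = 161.5 K
ΔA = 2αA₀ΔT = 2(4.61×10⁻⁶)(114)(161.5) = 0.170 mm²

ΔA = 0.170 mm²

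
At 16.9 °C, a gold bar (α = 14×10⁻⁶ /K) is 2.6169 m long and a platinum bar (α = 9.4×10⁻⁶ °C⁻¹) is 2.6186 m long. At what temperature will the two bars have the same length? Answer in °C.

L₁(1 + α₁ΔT) = L₂(1 + α₂ΔT) ⇒ ΔT = (L₂ − L₁)/(α₁L₁ − α₂L₂)
L₂ − L₁ = 2.6186 − 2.6169 = 1.70×10⁻³ m
α₁L₁ − α₂L₂ = 14×10⁻⁶×2.6169 − 9.4×10⁻⁶×2.6186 = 1.202176×10⁻⁵ m/K
ΔT = 1.70×10⁻³ / 1.202176×10⁻⁵ = 141.410 K
T = 16.9 + 141.410 = 158.310 °C

T = 158.3 °C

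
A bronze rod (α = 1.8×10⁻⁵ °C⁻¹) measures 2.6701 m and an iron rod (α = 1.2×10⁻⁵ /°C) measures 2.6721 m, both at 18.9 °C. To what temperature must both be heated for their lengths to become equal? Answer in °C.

T = 143.9 °C

Equal length when α₁L₁ΔT − α₂L₂ΔT = L₂ − L₁ = 2.00×10⁻³ m
α₁L₁ = 4.80618×10⁻⁵, α₂L₂ = 3.20652×10⁻⁵ → Δ(αL) = 1.59966×10⁻⁵ m/K
ΔT = 2.00×10⁻³ / 1.59966×10⁻⁵ = 125.027 K, so T = 18.9 + 125.027 = 143.927 °C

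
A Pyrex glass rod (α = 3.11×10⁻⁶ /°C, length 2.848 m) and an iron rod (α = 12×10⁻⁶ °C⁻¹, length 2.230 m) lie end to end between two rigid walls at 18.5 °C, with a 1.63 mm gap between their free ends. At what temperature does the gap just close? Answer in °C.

T = 64.3 °C

Gap closes when ΔL₁ + ΔL₂ = 1.63 mm = 1.63×10⁻³ m
(α₁L₁ + α₂L₂)ΔT = g
α₁L₁ + α₂L₂ = 3.11×10⁻⁶×2.848 + 12×10⁻⁶×2.230 = 3.561728×10⁻⁵ m/K
ΔT = 1.63×10⁻³ / 3.561728×10⁻⁵ = 45.764 K
T = 18.5 + 45.764 = 64.264 °C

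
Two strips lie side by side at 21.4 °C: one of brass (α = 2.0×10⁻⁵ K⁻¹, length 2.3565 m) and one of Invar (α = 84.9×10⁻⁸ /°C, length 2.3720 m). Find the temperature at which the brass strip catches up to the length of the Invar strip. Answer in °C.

Equal length when α₁L₁ΔT − α₂L₂ΔT = L₂ − L₁ = 1.55×10⁻² m
α₁L₁ = 4.713×10⁻⁵, α₂L₂ = 2.013828×10⁻⁶ → Δ(αL) = 4.5116172×10⁻⁵ m/K
ΔT = 1.55×10⁻² / 4.5116172×10⁻⁵ = 343.558 K, so T = 21.4 + 343.558 = 364.958 °C

T = 365.0 °C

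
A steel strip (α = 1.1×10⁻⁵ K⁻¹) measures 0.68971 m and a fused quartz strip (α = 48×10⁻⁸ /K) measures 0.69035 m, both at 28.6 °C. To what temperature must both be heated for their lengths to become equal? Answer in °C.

Equal length when α₁L₁ΔT − α₂L₂ΔT = L₂ − L₁ = 6.40×10⁻⁴ m
α₁L₁ = 7.58681×10⁻⁶, α₂L₂ = 3.31368×10⁻⁷ → Δ(αL) = 7.255442×10⁻⁶ m/K
ΔT = 6.40×10⁻⁴ / 7.255442×10⁻⁶ = 88.210 K, so T = 28.6 + 88.210 = 116.810 °C

T = 116.8 °C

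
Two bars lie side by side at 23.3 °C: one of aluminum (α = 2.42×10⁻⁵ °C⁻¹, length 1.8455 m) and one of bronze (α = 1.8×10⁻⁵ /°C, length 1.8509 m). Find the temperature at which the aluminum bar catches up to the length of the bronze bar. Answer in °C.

L₁(1 + α₁ΔT) = L₂(1 + α₂ΔT) ⇒ ΔT = (L₂ − L₁)/(α₁L₁ − α₂L₂)
L₂ − L₁ = 1.8509 − 1.8455 = 5.40×10⁻³ m
α₁L₁ − α₂L₂ = 2.42×10⁻⁵×1.8455 − 1.8×10⁻⁵×1.8509 = 1.13449×10⁻⁵ m/K
ΔT = 5.40×10⁻³ / 1.13449×10⁻⁵ = 475.985 K
T = 23.3 + 475.985 = 499.285 °C

T = 499.3 °C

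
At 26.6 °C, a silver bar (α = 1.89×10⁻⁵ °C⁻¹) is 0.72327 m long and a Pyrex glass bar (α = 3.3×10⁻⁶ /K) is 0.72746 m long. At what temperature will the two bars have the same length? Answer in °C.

T = 398.4 °C

Equal length when α₁L₁ΔT − α₂L₂ΔT = L₂ − L₁ = 4.19×10⁻³ m
α₁L₁ = 1.3669803×10⁻⁵, α₂L₂ = 2.400618×10⁻⁶ → Δ(αL) = 1.1269185×10⁻⁵ m/K
ΔT = 4.19×10⁻³ / 1.1269185×10⁻⁵ = 371.810 K, so T = 26.6 + 371.810 = 398.410 °C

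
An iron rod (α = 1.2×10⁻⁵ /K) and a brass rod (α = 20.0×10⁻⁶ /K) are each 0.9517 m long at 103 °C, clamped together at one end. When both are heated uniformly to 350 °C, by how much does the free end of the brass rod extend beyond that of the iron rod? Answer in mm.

ΔT = 247 K
iron: ΔL = 1.2×10⁻⁵ × 0.9517 m × 247 = 2.8208×10⁻³ m = 2.8208 mm
brass: ΔL = 20.0×10⁻⁶ × 0.9517 m × 247 = 4.7014×10⁻³ m = 4.7014 mm
difference = 4.7014 − 2.8208 = 1.8806 mm

1.88 mm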